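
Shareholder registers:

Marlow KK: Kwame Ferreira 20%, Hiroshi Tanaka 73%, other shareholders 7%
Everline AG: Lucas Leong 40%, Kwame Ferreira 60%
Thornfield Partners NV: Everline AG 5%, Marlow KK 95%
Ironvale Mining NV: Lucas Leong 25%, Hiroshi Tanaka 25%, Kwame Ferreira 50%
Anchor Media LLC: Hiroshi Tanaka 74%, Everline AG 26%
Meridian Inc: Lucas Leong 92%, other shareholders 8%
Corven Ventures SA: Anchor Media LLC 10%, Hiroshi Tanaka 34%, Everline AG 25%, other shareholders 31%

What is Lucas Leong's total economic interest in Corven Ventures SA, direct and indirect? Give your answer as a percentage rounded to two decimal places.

Lucas reaches Corven along 2 paths.
Via Everline → Anchor: 40% × 26% × 10% = 1.04%.
Via Everline: 40% × 25% = 10%.
Total: 1.04% + 10% = 11.04%.

11.04%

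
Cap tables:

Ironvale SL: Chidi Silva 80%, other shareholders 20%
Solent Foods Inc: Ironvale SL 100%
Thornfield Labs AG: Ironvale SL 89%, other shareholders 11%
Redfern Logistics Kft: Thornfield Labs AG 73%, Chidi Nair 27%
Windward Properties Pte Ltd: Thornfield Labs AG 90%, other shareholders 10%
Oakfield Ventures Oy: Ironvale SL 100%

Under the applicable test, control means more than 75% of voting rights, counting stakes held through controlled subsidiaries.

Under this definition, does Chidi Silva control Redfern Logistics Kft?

Chidi Silva holds 80% of Ironvale, so Chidi Silva controls Ironvale.
Ironvale holds 100% of Solent, so Chidi Silva controls Solent.
Ironvale holds 89% of Thornfield, so Chidi Silva controls Thornfield.
Thornfield holds 90% of Windward, so Chidi Silva controls Windward.
Ironvale holds 100% of Oakfield, so Chidi Silva controls Oakfield.
In Redfern, Chidi Silva's side holds only 73%, not > 75%.
So Chidi Silva does not control Redfern.

No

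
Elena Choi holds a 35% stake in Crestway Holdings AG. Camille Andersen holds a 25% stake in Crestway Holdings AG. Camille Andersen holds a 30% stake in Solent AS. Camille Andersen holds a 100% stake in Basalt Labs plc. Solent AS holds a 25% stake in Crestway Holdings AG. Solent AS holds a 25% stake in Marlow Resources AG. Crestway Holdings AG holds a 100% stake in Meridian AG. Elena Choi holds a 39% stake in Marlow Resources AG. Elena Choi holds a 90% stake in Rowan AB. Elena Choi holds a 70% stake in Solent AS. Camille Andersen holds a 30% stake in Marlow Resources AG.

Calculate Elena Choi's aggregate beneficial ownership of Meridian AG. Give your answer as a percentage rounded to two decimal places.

Elena reaches Meridian along 2 paths.
Via Crestway: 35% × 100% = 35%.
Via Solent → Crestway: 70% × 25% × 100% = 17.5%.
Total: 35% + 17.5% = 52.5%.
Rounded: 52.50%.

52.50%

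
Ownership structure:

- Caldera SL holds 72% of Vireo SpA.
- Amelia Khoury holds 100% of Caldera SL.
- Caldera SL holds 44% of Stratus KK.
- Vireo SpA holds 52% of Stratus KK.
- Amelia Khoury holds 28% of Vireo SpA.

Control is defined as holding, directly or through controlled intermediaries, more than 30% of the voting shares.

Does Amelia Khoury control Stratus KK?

Amelia holds 100% of Caldera, so Amelia controls Caldera.
Caldera and Amelia together hold 72% + 28% = 100% of Vireo, so Amelia controls Vireo.
Caldera and Vireo together hold 44% + 52% = 96% of Stratus, so Amelia controls Stratus.

Yes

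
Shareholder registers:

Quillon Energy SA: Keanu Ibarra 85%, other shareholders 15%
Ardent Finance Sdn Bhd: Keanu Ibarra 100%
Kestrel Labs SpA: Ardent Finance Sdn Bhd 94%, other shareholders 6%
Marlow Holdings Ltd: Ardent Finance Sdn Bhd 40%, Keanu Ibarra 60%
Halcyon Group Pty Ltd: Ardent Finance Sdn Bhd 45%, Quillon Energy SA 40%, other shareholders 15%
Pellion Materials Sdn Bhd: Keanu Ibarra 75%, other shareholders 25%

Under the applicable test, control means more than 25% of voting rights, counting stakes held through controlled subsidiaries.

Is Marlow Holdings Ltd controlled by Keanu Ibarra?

Yes

Keanu holds 100% of Ardent, so Keanu controls Ardent.
Ardent and Keanu together hold 40% + 60% = 100% of Marlow, so Keanu controls Marlow.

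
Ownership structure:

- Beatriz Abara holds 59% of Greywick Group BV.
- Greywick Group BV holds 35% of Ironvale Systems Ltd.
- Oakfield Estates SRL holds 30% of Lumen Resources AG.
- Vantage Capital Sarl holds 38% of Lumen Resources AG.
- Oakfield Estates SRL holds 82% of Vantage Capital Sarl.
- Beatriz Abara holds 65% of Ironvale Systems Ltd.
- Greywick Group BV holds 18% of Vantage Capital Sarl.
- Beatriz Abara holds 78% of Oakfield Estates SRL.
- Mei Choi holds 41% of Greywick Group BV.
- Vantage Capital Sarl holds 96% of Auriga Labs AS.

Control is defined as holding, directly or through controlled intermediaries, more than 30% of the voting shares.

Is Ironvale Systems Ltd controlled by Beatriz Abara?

Yes

Beatriz holds 59% of Greywick, so Beatriz controls Greywick.
Beatriz and Greywick together hold 65% + 35% = 100% of Ironvale, so Beatriz controls Ironvale.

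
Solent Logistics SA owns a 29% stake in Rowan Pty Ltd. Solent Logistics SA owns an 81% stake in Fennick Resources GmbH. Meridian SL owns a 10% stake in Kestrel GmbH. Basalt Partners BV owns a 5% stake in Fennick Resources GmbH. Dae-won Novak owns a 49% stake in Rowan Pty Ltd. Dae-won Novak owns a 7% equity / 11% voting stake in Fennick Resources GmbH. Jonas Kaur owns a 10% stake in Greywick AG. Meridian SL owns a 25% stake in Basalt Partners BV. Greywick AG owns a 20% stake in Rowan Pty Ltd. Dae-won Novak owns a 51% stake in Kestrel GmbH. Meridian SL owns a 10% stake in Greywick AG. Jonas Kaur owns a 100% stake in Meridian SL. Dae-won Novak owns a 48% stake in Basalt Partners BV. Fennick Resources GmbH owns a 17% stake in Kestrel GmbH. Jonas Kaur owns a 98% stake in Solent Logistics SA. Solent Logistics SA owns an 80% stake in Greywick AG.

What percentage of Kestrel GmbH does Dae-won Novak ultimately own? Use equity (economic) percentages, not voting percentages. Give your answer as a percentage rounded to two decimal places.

52.60%

Dae-won reaches Kestrel along 3 paths.
Via Basalt → Fennick: 48% × 5% × 17% = 0.408%.
Via Fennick: 7% × 17% = 1.19%.
Direct stake: 51% = 51%.
Total: 0.408% + 1.19% + 51% = 52.598%.
Rounded: 52.60%.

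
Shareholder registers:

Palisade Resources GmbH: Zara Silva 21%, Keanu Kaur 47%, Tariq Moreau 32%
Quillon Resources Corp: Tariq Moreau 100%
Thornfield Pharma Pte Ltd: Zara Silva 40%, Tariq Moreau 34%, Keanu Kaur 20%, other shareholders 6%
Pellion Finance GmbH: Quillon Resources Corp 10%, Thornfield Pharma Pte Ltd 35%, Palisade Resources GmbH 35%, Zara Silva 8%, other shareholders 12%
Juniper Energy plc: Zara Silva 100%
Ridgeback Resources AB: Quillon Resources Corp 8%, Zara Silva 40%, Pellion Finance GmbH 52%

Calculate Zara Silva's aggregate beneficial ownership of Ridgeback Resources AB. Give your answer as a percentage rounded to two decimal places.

55.26%

Zara reaches Ridgeback along 4 paths.
Direct stake: 40% = 40%.
Via Thornfield → Pellion: 40% × 35% × 52% = 7.28%.
Via Palisade → Pellion: 21% × 35% × 52% = 3.822%.
Via Pellion: 8% × 52% = 4.16%.
Total: 40% + 7.28% + 3.822% + 4.16% = 55.262%.
Rounded: 55.26%.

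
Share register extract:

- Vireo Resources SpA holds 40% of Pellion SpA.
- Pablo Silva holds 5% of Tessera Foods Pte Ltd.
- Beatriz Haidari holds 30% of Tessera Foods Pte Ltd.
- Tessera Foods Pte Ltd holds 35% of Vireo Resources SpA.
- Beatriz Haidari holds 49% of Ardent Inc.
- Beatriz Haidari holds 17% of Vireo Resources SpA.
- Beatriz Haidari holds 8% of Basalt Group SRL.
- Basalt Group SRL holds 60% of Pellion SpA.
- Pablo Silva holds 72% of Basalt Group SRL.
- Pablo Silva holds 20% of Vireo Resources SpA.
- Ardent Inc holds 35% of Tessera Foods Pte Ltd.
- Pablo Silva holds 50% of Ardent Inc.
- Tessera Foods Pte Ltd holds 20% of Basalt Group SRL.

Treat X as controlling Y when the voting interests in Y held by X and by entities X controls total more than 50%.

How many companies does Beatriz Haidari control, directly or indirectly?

Beatriz's largest direct stake is 49% in Ardent, which does not meet the threshold.
Beatriz controls 0 companies.

0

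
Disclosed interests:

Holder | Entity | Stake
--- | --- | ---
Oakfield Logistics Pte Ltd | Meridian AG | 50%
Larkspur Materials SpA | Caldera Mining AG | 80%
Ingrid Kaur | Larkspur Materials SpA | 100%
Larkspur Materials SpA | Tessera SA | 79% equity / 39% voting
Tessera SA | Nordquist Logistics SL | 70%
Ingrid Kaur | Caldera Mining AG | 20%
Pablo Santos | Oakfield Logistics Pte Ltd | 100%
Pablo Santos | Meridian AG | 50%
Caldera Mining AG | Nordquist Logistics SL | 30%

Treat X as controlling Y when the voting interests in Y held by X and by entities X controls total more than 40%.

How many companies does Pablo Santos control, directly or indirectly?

Pablo holds 100% of Oakfield, so Pablo controls Oakfield.
Oakfield and Pablo together hold 50% + 50% = 100% of Meridian, so Pablo controls Meridian.
No other company's threshold is met.
Pablo controls 2 companies.

2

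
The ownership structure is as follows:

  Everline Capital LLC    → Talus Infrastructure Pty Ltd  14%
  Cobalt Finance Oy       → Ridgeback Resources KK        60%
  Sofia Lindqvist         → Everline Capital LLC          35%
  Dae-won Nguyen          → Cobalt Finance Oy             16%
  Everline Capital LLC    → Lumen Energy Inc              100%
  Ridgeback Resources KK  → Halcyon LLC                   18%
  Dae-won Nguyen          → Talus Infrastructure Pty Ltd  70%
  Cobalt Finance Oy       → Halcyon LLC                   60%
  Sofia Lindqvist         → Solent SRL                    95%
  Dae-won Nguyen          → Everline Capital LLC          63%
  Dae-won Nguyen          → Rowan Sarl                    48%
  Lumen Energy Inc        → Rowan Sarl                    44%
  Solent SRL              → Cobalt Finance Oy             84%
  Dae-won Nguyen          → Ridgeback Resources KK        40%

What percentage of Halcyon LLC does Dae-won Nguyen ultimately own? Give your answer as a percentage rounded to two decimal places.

Dae-won reaches Halcyon along 3 paths.
Via Cobalt: 16% × 60% = 9.6%.
Via Cobalt → Ridgeback: 16% × 60% × 18% = 1.728%.
Via Ridgeback: 40% × 18% = 7.2%.
Total: 9.6% + 1.728% + 7.2% = 18.528%.
Rounded: 18.53%.

18.53%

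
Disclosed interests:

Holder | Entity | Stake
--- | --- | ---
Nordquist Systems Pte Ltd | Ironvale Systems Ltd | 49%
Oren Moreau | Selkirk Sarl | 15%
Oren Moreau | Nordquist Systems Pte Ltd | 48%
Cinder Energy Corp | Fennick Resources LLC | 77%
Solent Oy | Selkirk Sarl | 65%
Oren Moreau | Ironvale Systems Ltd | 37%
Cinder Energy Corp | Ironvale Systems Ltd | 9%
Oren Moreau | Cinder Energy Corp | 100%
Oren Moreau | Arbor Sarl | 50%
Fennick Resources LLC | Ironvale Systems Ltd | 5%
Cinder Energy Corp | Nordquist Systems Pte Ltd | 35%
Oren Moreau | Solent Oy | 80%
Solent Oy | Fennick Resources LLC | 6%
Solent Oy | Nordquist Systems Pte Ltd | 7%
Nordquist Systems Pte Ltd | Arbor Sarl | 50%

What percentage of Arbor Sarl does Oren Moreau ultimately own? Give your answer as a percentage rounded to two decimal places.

Oren reaches Arbor along 4 paths.
Direct stake: 50% = 50%.
Via Solent → Nordquist: 80% × 7% × 50% = 2.8%.
Via Nordquist: 48% × 50% = 24%.
Via Cinder → Nordquist: 100% × 35% × 50% = 17.5%.
Total: 50% + 2.8% + 24% + 17.5% = 94.3%.
Rounded: 94.30%.

94.30%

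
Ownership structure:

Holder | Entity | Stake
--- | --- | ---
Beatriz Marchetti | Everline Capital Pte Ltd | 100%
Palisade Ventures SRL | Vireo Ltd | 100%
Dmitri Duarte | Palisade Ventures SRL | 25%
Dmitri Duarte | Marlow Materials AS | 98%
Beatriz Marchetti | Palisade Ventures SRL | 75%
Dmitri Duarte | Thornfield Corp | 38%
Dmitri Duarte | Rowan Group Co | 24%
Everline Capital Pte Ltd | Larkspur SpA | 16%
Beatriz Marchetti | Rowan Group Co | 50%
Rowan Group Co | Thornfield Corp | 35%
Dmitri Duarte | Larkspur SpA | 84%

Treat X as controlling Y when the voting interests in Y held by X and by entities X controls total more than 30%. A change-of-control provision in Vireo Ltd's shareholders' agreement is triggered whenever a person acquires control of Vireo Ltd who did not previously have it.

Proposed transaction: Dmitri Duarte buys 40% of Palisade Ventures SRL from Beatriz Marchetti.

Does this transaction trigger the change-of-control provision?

The purchase adds only to Dmitri's holdings (Beatriz's stake shrinks), so Dmitri is the only person who could newly come to control Vireo.
Dmitri holds 84% of Larkspur, so Dmitri controls Larkspur.
Dmitri holds 38% of Thornfield, so Dmitri controls Thornfield.
Dmitri holds 98% of Marlow, so Dmitri controls Marlow.
Neither Dmitri nor any entity Dmitri controls holds any voting interest in Vireo.
So before the transaction, Dmitri does not control Vireo.
After the purchase, Dmitri's direct stake in Palisade rises to 25% + 40% = 65%, and Beatriz's stake falls to 35%.
Dmitri holds 65% of Palisade, so Dmitri controls Palisade.
Palisade holds 100% of Vireo, so Dmitri controls Vireo.
Dmitri did not control Vireo before and does after, so the clause is triggered.

Yes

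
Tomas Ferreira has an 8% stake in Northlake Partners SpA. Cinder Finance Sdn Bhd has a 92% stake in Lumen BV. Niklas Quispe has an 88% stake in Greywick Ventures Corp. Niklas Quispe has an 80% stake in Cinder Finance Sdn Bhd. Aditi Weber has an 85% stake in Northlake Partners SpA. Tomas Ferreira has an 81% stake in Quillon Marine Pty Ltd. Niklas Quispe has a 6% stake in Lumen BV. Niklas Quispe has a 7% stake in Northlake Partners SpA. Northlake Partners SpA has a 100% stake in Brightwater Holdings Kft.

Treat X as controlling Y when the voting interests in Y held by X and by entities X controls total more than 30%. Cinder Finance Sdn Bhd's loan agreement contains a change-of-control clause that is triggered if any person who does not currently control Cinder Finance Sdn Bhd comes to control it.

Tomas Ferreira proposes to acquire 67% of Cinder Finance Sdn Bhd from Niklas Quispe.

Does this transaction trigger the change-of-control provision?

The purchase adds only to Tomas's holdings (Niklas's stake shrinks), so Tomas is the only person who could newly come to control Cinder.
Tomas holds 81% of Quillon, so Tomas controls Quillon.
Neither Tomas nor any entity Tomas controls holds any voting interest in Cinder.
So before the transaction, Tomas does not control Cinder.
After the purchase, Tomas holds 67% of Cinder directly, and Niklas's stake falls to 13%.
Tomas holds 67% of Cinder, so Tomas controls Cinder.
Tomas did not control Cinder before and does after, so the clause is triggered.

Yes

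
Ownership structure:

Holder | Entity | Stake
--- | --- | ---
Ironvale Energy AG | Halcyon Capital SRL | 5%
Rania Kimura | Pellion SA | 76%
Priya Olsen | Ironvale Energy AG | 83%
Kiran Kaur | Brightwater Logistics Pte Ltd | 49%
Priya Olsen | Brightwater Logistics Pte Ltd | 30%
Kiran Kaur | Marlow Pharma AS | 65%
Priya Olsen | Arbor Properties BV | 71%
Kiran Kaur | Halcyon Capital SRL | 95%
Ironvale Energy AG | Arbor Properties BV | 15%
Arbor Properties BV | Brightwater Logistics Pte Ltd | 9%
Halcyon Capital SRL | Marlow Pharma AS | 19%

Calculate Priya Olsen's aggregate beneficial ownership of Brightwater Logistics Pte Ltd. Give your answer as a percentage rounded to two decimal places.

37.51%

Priya reaches Brightwater along 3 paths.
Via Ironvale → Arbor: 83% × 15% × 9% = 1.1205%.
Via Arbor: 71% × 9% = 6.39%.
Direct stake: 30% = 30%.
Total: 1.1205% + 6.39% + 30% = 37.5105%.
Rounded: 37.51%.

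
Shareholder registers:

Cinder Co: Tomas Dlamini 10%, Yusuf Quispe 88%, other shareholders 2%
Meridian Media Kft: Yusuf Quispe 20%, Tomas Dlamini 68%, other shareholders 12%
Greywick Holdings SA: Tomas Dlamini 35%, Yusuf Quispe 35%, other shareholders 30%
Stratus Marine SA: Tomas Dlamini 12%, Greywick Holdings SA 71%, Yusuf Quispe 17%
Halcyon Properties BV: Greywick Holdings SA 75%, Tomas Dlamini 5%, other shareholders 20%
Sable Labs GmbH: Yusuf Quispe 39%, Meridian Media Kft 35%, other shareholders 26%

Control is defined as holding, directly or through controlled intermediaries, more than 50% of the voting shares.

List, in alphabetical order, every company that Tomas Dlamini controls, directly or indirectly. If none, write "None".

Meridian Media Kft

Tomas holds 68% of Meridian, so Tomas controls Meridian.
No other company's threshold is met.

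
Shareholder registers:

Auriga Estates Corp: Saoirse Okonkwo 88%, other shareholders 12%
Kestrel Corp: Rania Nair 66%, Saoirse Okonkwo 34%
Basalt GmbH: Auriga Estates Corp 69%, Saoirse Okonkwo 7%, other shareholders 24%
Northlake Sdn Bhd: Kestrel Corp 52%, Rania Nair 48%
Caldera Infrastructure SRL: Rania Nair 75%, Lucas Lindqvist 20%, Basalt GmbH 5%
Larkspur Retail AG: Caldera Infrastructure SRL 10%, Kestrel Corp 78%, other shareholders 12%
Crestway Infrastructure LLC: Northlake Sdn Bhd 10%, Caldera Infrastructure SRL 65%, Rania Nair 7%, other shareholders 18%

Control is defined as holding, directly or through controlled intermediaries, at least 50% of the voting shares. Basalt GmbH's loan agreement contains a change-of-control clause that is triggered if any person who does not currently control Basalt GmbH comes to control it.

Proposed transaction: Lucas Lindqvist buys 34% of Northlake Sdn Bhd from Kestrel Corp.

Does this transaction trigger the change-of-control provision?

No

The purchase adds only to Lucas's holdings (Kestrel's stake shrinks), so Lucas is the only person who could newly come to control Basalt.
Lucas's largest direct stake is 20% in Caldera, which does not meet the threshold, so Lucas controls no company.
Neither Lucas nor any entity Lucas controls holds any voting interest in Basalt.
So before the transaction, Lucas does not control Basalt.
After the purchase, Lucas holds 34% of Northlake directly, and Kestrel's stake falls to 18%.
Lucas's side now holds 34% of Northlake, not ≥ 50%, so Lucas still does not control Northlake.
After the transaction, neither Lucas nor any entity Lucas controls holds a voting interest in Basalt, so Lucas still does not control it.
No new person acquires control, so the clause is not triggered.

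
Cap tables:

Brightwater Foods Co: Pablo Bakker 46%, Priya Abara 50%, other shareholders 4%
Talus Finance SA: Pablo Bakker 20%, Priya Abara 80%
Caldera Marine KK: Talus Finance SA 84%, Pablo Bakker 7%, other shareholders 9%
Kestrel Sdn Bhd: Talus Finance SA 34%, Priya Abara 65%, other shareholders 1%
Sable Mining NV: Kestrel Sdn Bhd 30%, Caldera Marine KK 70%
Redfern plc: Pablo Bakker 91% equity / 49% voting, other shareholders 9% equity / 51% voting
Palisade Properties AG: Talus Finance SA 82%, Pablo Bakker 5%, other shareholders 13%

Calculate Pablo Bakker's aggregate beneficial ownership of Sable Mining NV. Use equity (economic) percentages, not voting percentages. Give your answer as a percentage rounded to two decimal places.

Pablo reaches Sable along 3 paths.
Via Talus → Kestrel: 20% × 34% × 30% = 2.04%.
Via Talus → Caldera: 20% × 84% × 70% = 11.76%.
Via Caldera: 7% × 70% = 4.9%.
Total: 2.04% + 11.76% + 4.9% = 18.7%.
Rounded: 18.70%.

18.70%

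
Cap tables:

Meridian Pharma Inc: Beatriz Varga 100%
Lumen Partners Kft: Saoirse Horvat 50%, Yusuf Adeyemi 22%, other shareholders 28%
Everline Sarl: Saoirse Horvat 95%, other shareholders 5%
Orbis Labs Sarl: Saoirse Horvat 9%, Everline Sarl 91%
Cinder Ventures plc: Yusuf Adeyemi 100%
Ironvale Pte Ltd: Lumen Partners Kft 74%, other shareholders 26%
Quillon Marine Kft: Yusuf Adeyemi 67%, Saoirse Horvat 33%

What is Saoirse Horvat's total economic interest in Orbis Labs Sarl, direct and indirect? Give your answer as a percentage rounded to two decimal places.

95.45%

Saoirse reaches Orbis along 2 paths.
Direct stake: 9% = 9%.
Via Everline: 95% × 91% = 86.45%.
Total: 9% + 86.45% = 95.45%.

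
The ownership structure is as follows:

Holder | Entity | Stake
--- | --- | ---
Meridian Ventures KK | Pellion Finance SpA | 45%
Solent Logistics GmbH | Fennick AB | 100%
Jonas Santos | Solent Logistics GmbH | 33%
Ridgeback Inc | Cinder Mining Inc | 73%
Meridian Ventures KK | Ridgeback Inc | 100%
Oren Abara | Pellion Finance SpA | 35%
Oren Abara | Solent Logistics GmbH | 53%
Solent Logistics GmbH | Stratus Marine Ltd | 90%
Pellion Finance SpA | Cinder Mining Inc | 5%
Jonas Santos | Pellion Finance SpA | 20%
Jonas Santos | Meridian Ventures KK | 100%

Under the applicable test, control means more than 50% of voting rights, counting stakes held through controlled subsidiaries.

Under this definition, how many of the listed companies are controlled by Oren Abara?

3

Oren holds 53% of Solent, so Oren controls Solent.
Solent holds 100% of Fennick, so Oren controls Fennick.
Solent holds 90% of Stratus, so Oren controls Stratus.
No other company's threshold is met.
Oren controls 3 companies.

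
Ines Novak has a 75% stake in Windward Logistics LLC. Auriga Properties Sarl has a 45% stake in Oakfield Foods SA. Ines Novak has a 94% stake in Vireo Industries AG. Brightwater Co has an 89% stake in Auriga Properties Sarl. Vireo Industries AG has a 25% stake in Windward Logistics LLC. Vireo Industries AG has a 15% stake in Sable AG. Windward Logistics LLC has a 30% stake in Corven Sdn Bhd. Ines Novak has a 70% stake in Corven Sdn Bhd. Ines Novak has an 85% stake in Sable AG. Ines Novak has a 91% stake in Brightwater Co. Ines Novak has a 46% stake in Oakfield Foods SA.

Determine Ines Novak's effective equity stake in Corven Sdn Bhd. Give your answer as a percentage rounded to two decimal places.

99.55%

Ines reaches Corven along 3 paths.
Direct stake: 70% = 70%.
Via Windward: 75% × 30% = 22.5%.
Via Vireo → Windward: 94% × 25% × 30% = 7.05%.
Total: 70% + 22.5% + 7.05% = 99.55%.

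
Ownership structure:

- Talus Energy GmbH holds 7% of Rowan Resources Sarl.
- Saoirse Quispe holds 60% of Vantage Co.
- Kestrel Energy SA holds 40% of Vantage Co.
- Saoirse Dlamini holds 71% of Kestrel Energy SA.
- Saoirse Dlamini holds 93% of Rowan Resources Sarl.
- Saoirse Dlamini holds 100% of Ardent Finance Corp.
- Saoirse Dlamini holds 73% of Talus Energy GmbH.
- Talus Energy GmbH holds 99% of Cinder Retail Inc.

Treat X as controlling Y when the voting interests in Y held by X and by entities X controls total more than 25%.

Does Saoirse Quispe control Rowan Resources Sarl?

No

Saoirse Quispe holds 60% of Vantage, so Saoirse Quispe controls Vantage.
Neither Saoirse Quispe nor any entity Saoirse Quispe controls holds any voting interest in Rowan.
So Saoirse Quispe does not control Rowan.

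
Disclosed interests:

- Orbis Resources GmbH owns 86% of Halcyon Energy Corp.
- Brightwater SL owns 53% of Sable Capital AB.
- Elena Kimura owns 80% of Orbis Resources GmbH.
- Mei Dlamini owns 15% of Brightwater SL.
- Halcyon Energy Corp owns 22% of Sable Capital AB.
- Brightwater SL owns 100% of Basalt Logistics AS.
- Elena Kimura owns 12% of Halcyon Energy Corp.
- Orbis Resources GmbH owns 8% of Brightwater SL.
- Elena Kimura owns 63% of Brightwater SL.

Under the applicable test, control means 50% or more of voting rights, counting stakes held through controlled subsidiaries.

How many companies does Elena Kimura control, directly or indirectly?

Elena holds 80% of Orbis, so Elena controls Orbis.
Elena and Orbis together hold 12% + 86% = 98% of Halcyon, so Elena controls Halcyon.
Orbis and Elena together hold 8% + 63% = 71% of Brightwater, so Elena controls Brightwater.
Brightwater holds 100% of Basalt, so Elena controls Basalt.
Brightwater and Halcyon together hold 53% + 22% = 75% of Sable, so Elena controls Sable.
Elena controls 5 companies.

5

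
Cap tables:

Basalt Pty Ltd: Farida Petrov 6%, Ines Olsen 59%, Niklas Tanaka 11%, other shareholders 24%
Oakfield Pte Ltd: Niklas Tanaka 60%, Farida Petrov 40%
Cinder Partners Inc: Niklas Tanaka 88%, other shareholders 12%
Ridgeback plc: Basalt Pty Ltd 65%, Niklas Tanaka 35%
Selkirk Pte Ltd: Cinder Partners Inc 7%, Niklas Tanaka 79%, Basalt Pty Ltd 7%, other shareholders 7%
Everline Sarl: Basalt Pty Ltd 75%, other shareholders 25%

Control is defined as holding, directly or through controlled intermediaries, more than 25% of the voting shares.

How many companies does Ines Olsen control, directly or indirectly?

Ines holds 59% of Basalt, so Ines controls Basalt.
Basalt holds 65% of Ridgeback, so Ines controls Ridgeback.
Basalt holds 75% of Everline, so Ines controls Everline.
No other company's threshold is met.
Ines controls 3 companies.

3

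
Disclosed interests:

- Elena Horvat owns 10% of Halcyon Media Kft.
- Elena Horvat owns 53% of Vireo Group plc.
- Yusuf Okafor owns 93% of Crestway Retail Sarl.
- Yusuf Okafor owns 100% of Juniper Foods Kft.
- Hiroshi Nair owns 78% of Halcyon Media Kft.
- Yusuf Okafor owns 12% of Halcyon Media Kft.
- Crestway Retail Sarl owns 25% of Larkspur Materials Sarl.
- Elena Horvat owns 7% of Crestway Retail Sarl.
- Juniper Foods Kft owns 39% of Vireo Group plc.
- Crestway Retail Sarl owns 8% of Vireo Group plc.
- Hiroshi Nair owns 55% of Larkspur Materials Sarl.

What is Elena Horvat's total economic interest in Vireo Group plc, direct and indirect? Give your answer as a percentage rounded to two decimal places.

53.56%

Elena reaches Vireo along 2 paths.
Direct stake: 53% = 53%.
Via Crestway: 7% × 8% = 0.56%.
Total: 53% + 0.56% = 53.56%.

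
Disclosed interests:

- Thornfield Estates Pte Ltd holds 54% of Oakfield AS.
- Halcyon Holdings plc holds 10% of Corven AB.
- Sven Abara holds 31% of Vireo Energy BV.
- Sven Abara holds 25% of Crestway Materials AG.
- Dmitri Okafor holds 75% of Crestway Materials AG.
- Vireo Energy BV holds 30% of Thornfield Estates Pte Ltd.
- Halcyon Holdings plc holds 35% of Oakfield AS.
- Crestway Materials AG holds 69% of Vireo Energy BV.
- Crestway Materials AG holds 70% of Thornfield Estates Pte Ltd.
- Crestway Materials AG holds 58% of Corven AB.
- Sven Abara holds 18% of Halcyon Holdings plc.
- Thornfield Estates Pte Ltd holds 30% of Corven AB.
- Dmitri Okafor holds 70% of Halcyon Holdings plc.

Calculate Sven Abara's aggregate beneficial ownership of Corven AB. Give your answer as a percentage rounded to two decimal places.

25.89%

Sven reaches Corven along 5 paths.
Via Crestway: 25% × 58% = 14.5%.
Via Vireo → Thornfield: 31% × 30% × 30% = 2.79%.
Via Crestway → Vireo → Thornfield: 25% × 69% × 30% × 30% = 1.5525%.
Via Crestway → Thornfield: 25% × 70% × 30% = 5.25%.
Via Halcyon: 18% × 10% = 1.8%.
Total: 14.5% + 2.79% + 1.5525% + 5.25% + 1.8% = 25.8925%.
Rounded: 25.89%.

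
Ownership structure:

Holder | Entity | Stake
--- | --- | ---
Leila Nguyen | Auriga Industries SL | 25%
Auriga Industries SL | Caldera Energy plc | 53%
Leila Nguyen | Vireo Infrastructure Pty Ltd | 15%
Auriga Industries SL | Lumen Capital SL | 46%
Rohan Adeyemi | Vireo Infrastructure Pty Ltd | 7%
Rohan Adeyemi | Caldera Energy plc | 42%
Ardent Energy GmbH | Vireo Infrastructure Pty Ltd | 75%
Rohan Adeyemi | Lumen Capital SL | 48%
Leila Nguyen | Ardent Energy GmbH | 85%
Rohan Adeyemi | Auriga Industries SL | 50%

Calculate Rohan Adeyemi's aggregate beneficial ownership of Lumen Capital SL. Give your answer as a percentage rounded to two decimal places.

Rohan reaches Lumen along 2 paths.
Direct stake: 48% = 48%.
Via Auriga: 50% × 46% = 23%.
Total: 48% + 23% = 71%.
Rounded: 71.00%.

71.00%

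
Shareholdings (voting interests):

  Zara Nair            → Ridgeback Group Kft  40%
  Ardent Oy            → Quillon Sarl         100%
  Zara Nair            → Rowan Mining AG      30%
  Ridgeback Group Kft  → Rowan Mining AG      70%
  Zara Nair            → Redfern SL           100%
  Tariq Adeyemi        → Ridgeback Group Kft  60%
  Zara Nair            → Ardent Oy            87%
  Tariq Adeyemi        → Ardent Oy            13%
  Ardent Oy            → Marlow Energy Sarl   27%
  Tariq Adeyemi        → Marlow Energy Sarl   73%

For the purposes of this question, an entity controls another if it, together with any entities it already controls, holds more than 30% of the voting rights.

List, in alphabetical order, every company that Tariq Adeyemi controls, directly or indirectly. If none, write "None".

Tariq holds 73% of Marlow, so Tariq controls Marlow.
Tariq holds 60% of Ridgeback, so Tariq controls Ridgeback.
Ridgeback holds 70% of Rowan, so Tariq controls Rowan.
No other company's threshold is met.

Marlow Energy Sarl, Ridgeback Group Kft, Rowan Mining AG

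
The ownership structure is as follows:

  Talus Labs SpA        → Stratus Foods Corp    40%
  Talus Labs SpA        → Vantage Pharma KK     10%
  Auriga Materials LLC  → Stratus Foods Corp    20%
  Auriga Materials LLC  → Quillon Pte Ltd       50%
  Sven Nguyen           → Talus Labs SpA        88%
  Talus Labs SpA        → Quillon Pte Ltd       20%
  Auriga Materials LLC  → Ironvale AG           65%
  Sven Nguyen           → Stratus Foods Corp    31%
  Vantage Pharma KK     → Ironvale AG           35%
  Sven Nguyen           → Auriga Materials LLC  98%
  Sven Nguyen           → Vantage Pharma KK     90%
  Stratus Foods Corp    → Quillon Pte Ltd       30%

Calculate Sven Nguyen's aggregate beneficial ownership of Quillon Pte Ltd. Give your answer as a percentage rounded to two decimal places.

92.34%

Sven reaches Quillon along 5 paths.
Via Talus: 88% × 20% = 17.6%.
Via Talus → Stratus: 88% × 40% × 30% = 10.56%.
Via Stratus: 31% × 30% = 9.3%.
Via Auriga → Stratus: 98% × 20% × 30% = 5.88%.
Via Auriga: 98% × 50% = 49%.
Total: 17.6% + 10.56% + 9.3% + 5.88% + 49% = 92.34%.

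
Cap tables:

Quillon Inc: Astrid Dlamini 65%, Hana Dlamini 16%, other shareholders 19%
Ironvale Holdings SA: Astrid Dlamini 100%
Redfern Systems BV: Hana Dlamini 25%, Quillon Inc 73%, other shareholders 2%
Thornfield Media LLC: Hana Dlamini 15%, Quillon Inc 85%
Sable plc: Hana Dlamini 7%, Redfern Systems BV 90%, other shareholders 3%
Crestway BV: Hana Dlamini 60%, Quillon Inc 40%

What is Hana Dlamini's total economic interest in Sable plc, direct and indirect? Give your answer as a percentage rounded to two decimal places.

40.01%

Hana reaches Sable along 3 paths.
Direct stake: 7% = 7%.
Via Redfern: 25% × 90% = 22.5%.
Via Quillon → Redfern: 16% × 73% × 90% = 10.512%.
Total: 7% + 22.5% + 10.512% = 40.012%.
Rounded: 40.01%.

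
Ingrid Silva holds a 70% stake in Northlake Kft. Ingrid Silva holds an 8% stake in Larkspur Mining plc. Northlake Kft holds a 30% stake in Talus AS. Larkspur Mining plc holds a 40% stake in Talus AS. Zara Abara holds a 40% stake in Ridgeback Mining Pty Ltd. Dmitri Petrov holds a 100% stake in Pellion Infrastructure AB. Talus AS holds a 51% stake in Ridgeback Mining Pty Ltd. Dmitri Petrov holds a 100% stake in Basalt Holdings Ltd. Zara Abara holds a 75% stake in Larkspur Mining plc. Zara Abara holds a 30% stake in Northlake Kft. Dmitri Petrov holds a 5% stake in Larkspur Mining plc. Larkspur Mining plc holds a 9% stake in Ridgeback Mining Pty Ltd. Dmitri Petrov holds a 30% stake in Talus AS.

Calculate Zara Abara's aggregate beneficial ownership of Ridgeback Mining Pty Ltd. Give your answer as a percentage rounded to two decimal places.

Zara reaches Ridgeback along 4 paths.
Via Larkspur: 75% × 9% = 6.75%.
Via Northlake → Talus: 30% × 30% × 51% = 4.59%.
Via Larkspur → Talus: 75% × 40% × 51% = 15.3%.
Direct stake: 40% = 40%.
Total: 6.75% + 4.59% + 15.3% + 40% = 66.64%.

66.64%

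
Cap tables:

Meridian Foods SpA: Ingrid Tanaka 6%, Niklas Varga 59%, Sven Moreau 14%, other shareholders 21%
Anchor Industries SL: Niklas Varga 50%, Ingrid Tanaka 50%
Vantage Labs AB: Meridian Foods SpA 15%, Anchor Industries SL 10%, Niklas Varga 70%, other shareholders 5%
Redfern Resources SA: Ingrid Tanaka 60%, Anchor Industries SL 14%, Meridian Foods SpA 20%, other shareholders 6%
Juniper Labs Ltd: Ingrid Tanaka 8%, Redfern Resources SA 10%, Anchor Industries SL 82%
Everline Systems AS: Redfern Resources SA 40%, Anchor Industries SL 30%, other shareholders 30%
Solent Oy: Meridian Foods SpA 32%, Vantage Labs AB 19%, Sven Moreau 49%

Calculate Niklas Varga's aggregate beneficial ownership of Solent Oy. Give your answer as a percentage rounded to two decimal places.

34.81%

Niklas reaches Solent along 4 paths.
Via Meridian: 59% × 32% = 18.88%.
Via Meridian → Vantage: 59% × 15% × 19% = 1.6815%.
Via Anchor → Vantage: 50% × 10% × 19% = 0.95%.
Via Vantage: 70% × 19% = 13.3%.
Total: 18.88% + 1.6815% + 0.95% + 13.3% = 34.8115%.
Rounded: 34.81%.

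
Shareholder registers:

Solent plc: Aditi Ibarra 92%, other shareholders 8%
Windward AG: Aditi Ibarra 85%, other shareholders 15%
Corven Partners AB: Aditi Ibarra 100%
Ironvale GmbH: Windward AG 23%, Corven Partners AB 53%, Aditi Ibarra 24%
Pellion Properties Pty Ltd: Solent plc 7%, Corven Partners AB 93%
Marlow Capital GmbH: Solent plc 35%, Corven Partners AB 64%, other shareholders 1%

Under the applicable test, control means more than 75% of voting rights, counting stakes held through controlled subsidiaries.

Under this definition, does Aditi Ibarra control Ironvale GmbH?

Aditi holds 100% of Corven, so Aditi controls Corven.
Aditi holds 85% of Windward, so Aditi controls Windward.
Windward and Corven and Aditi together hold 23% + 53% + 24% = 100% of Ironvale, so Aditi controls Ironvale.

Yes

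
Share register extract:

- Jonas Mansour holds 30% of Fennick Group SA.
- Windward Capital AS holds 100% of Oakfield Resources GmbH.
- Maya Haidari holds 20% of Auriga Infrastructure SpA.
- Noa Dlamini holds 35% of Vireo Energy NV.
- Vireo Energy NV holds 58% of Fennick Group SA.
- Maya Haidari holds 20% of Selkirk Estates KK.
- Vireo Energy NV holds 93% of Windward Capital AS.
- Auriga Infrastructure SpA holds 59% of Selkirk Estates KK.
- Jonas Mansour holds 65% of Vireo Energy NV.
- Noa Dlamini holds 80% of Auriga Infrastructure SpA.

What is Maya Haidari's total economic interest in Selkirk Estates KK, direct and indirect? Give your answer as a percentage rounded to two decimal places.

31.80%

Maya reaches Selkirk along 2 paths.
Via Auriga: 20% × 59% = 11.8%.
Direct stake: 20% = 20%.
Total: 11.8% + 20% = 31.8%.
Rounded: 31.80%.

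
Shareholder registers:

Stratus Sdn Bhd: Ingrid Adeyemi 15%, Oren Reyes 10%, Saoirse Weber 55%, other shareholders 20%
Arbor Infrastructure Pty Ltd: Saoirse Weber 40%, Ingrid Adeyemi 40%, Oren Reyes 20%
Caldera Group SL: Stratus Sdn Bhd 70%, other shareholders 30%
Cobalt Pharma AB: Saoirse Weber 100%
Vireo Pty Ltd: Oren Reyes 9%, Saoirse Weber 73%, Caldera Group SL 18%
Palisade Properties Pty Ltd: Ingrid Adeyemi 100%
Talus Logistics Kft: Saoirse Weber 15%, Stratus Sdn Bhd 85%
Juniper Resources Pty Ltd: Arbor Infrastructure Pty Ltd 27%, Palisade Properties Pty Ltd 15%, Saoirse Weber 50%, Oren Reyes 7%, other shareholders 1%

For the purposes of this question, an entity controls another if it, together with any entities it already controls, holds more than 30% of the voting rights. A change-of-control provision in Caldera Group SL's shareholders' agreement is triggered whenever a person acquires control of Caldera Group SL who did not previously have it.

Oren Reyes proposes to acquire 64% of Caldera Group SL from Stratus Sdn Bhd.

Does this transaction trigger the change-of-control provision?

The purchase adds only to Oren's holdings (Stratus's stake shrinks), so Oren is the only person who could newly come to control Caldera.
Oren's largest direct stake is 20% in Arbor, which does not meet the threshold, so Oren controls no company.
Neither Oren nor any entity Oren controls holds any voting interest in Caldera.
So before the transaction, Oren does not control Caldera.
After the purchase, Oren holds 64% of Caldera directly, and Stratus's stake falls to 6%.
Oren holds 64% of Caldera, so Oren controls Caldera.
Oren did not control Caldera before and does after, so the clause is triggered.

Yes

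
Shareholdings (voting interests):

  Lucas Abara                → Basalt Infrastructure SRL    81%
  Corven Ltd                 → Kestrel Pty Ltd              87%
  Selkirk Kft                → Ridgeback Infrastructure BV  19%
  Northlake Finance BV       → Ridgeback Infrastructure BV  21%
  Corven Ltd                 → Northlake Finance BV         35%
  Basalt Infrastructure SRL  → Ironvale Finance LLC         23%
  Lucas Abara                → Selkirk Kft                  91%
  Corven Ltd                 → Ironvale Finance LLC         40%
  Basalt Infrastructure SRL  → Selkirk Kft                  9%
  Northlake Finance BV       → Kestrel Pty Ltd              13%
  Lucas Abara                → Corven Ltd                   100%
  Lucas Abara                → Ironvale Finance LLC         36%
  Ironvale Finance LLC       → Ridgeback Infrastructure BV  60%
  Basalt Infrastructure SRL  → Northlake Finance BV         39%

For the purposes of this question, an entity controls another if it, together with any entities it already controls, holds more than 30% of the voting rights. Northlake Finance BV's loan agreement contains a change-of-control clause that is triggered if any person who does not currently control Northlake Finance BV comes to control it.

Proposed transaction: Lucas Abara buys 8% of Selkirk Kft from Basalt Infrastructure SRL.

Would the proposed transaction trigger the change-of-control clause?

The purchase adds only to Lucas's holdings (Basalt's stake shrinks), so Lucas is the only person who could newly come to control Northlake.
Lucas holds 100% of Corven, so Lucas controls Corven.
Lucas holds 81% of Basalt, so Lucas controls Basalt.
Basalt and Corven together hold 39% + 35% = 74% of Northlake, so Lucas controls Northlake.
So Lucas already controls Northlake before the transaction.
After the purchase, Lucas's direct stake in Selkirk rises to 91% + 8% = 99%, and Basalt's stake falls to 1%.
Lucas controlled Northlake already, so this is not a new person acquiring control; every other person's position is unchanged or reduced.
No new person acquires control, so the clause is not triggered.

No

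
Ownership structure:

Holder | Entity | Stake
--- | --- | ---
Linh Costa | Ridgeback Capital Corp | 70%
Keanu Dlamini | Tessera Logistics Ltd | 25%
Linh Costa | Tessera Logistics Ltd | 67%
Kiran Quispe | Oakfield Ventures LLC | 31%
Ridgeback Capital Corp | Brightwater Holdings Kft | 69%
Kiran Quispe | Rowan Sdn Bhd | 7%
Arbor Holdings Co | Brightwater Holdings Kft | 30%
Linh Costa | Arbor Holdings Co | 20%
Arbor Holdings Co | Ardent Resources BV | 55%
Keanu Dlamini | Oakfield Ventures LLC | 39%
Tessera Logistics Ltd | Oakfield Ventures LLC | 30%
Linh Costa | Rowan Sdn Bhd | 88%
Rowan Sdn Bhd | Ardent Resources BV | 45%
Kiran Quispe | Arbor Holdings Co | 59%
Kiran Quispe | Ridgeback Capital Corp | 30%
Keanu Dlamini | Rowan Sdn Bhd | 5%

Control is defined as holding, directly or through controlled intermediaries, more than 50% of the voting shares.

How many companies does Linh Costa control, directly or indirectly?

Linh holds 88% of Rowan, so Linh controls Rowan.
Linh holds 67% of Tessera, so Linh controls Tessera.
Linh holds 70% of Ridgeback, so Linh controls Ridgeback.
Ridgeback holds 69% of Brightwater, so Linh controls Brightwater.
No other company's threshold is met.
Linh controls 4 companies.

4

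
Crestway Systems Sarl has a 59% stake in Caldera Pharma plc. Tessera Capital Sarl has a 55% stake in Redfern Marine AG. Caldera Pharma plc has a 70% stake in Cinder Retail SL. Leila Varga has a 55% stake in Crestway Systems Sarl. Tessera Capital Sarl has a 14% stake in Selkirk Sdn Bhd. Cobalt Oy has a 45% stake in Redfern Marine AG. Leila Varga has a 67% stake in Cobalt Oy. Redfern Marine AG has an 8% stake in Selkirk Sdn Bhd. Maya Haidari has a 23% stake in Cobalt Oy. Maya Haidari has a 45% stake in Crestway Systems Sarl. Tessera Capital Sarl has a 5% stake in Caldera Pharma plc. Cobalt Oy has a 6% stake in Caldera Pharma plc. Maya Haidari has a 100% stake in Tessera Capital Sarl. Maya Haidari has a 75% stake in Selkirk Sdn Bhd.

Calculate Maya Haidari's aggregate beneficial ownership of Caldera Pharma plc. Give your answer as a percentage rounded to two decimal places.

32.93%

Maya reaches Caldera along 3 paths.
Via Tessera: 100% × 5% = 5%.
Via Crestway: 45% × 59% = 26.55%.
Via Cobalt: 23% × 6% = 1.38%.
Total: 5% + 26.55% + 1.38% = 32.93%.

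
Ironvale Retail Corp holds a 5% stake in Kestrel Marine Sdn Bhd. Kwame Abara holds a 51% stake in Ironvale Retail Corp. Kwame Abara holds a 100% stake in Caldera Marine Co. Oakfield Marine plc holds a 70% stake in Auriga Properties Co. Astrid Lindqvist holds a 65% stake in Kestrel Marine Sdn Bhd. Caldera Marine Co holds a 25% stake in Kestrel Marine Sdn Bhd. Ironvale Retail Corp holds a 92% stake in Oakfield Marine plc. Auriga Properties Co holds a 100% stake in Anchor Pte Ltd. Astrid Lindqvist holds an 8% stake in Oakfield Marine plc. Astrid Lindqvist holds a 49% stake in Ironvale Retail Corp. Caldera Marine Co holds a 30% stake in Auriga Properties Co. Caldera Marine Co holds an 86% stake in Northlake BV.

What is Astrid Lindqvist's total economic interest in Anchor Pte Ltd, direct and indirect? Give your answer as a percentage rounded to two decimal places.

37.16%

Astrid reaches Anchor along 2 paths.
Via Oakfield → Auriga: 8% × 70% × 100% = 5.6%.
Via Ironvale → Oakfield → Auriga: 49% × 92% × 70% × 100% = 31.556%.
Total: 5.6% + 31.556% = 37.156%.
Rounded: 37.16%.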